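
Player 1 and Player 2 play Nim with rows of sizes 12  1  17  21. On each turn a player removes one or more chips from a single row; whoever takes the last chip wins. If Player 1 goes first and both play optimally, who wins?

Player 1 wins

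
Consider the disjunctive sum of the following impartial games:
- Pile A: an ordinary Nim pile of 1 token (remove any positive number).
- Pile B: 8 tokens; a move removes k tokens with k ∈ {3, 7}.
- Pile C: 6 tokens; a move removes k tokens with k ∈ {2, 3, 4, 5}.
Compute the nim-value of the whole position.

0

Pile A is a plain Nim pile of size 1, so its Grundy value is 1.
For pile B, compute g(0), g(1), … with moves {3, 7}:
g(0) = mex{} = 0
g(1) = mex{} = 0
g(2) = mex{} = 0
g(3) = mex{0} = 1
g(4) = mex{0} = 1
g(5) = mex{0} = 1
g(6) = mex{1} = 0
g(7) = mex{0,1} = 2
g(8) = mex{0,1} = 2
So g(8) = 2.
For pile C, compute g(0), g(1), … with moves {2, 3, 4, 5}:
g(0) = mex{} = 0
g(1) = mex{} = 0
g(2) = mex{0} = 1
g(3) = mex{0} = 1
g(4) = mex{0,1} = 2
g(5) = mex{0,1} = 2
g(6) = mex{0,1,2} = 3
So g(6) = 3.
By the Sprague-Grundy theorem, the Grundy value of a sum of independent games is the XOR of the component values.
Combined value = 1 XOR 2 XOR 3 = 0.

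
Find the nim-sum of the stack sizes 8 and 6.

14

Nim-sum: 8 ⊕ 6 = 14.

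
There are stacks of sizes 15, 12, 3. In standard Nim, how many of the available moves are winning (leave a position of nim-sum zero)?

Compute the nim-sum pairwise:
15 ⊕ 12 = 3
3 ⊕ 3 = 0
The nim-sum is already 0, so every move leaves a nonzero nim-sum — there are no winning moves.

0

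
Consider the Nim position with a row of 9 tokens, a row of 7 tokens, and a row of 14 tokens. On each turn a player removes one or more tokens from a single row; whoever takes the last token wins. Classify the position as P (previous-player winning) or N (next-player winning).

P-position

Compute the nim-sum pairwise:
9 ⊕ 7 = 14
14 ⊕ 14 = 0
The nim-sum is 0, so this is a P-position: the player to move is in a losing position under optimal play.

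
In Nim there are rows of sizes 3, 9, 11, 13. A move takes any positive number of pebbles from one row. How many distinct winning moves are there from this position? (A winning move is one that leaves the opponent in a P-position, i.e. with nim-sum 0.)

Compute the nim-sum pairwise:
3 ^ 9 = 10
10 ^ 11 = 1
1 ^ 13 = 12
The overall nim-sum is X = 12. A row of size p has a winning move iff p XOR X < p (reduce it to p XOR X).
  3: 3 XOR 12 = 15 ≥ 3 — no move.
  9: 9 XOR 12 = 5 < 9 — winning move (to 5).
  11: 11 XOR 12 = 7 < 11 — winning move (to 7).
  13: 13 XOR 12 = 1 < 13 — winning move (to 1).
That gives 3 winning moves.

3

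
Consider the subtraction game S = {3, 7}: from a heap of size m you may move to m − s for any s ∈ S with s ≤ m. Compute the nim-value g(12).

Compute g(0), g(1), … for moves {3, 7}:
k:     0  1  2  3  4  5  6  7  8  9 10 11 12
g(k):  0  0  0  1  1  1  0  2  2  1  0  0  0
So g(12) = 0.

0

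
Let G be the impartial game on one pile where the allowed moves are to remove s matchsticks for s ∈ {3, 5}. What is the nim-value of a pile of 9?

0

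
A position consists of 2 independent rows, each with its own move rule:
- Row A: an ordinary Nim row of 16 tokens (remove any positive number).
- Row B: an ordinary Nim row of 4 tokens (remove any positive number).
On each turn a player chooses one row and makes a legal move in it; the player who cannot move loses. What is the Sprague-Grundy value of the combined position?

20

Row A is a plain Nim row of size 16, so its Grundy value is 16.
Row B is a plain Nim row of size 4, so its Grundy value is 4.
By the Sprague-Grundy theorem, the Grundy value of a sum of independent games is the XOR of the component values.
Combined value = 16 ⊕ 4 = 20.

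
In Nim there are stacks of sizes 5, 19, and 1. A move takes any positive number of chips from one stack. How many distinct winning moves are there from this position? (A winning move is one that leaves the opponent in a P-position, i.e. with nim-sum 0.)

1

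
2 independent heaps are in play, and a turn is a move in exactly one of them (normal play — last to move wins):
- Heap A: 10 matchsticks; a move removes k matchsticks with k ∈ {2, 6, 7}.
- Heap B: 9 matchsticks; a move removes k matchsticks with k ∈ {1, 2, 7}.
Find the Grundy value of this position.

3

Grundy values for heap A (subtraction set {2, 6, 7}):
k:     0  1  2  3  4  5  6  7  8  9 10
g(k):  0  0  1  1  0  0  1  1  2  0  3
So g(10) = 3.
Grundy values for heap B (subtraction set {1, 2, 7}):
g(0) = mex{} = 0
g(1) = mex{0} = 1
g(2) = mex{0,1} = 2
g(3) = mex{1,2} = 0
g(4) = mex{0,2} = 1
g(5) = mex{0,1} = 2
g(6) = mex{1,2} = 0
g(7) = mex{0,2} = 1
g(8) = mex{0,1} = 2
g(9) = mex{1,2} = 0
So g(9) = 0.
The value of a disjunctive sum is the nim-sum of the parts.
Combined value = 3 XOR 0 = 3.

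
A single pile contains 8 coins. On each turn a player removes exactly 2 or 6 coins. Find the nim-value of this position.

Grundy values for subtraction set {2, 6}:
k:     0  1  2  3  4  5  6  7  8
g(k):  0  0  1  1  0  0  1  1  0
So g(8) = 0.

0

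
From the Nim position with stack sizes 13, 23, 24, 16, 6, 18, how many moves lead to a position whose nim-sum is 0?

3

Nim-sum: 13 XOR 23 XOR 24 XOR 16 XOR 6 XOR 18 = 6.
The overall nim-sum is X = 6. A stack of size p has a winning move iff p XOR X < p (reduce it to p XOR X).
  13: 13 XOR 6 = 11 < 13 — winning move (to 11).
  23: 23 XOR 6 = 17 < 23 — winning move (to 17).
  24: 24 XOR 6 = 30 ≥ 24 — no move.
  16: 16 XOR 6 = 22 ≥ 16 — no move.
  6: 6 XOR 6 = 0 < 6 — winning move (to 0).
  18: 18 XOR 6 = 20 ≥ 18 — no move.
That gives 3 winning moves.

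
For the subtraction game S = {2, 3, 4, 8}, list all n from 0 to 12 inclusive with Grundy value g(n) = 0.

0, 1, 6, 7, 12

Compute g(0), g(1), … for moves {2, 3, 4, 8}:
g(0) = mex{} = 0
g(1) = mex{} = 0
g(2) = mex{0} = 1
g(3) = mex{0} = 1
g(4) = mex{0,1} = 2
g(5) = mex{0,1} = 2
g(6) = mex{1,2} = 0
g(7) = mex{1,2} = 0
g(8) = mex{0,2} = 1
g(9) = mex{0,2} = 1
g(10) = mex{0,1} = 2
g(11) = mex{0,1} = 2
g(12) = mex{1,2} = 0
The P-positions (g = 0) in 0..12 are 0, 1, 6, 7, 12.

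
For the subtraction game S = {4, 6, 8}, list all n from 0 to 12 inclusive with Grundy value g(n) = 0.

0, 1, 2, 3, 12

Build the Grundy sequence with g(k) = mex{g(k−s) : s ∈ {4, 6, 8}, s ≤ k}:
g(0) = mex{} = 0
g(1) = mex{} = 0
g(2) = mex{} = 0
g(3) = mex{} = 0
g(4) = mex{0} = 1
g(5) = mex{0} = 1
g(6) = mex{0} = 1
g(7) = mex{0} = 1
g(8) = mex{0,1} = 2
g(9) = mex{0,1} = 2
g(10) = mex{0,1} = 2
g(11) = mex{0,1} = 2
g(12) = mex{1,2} = 0
The P-positions (g = 0) in 0..12 are 0, 1, 2, 3, 12.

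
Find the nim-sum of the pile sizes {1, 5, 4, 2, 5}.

Nim-sum: 1 XOR 5 XOR 4 XOR 2 XOR 5 = 7.

7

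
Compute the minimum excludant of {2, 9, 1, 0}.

The values 0, 1, 2 are all present; 3 is the first non-negative integer missing from the set.

3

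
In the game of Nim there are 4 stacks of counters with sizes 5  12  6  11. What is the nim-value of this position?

Compute the nim-sum pairwise:
5 ⊕ 12 = 9
9 ⊕ 6 = 15
15 ⊕ 11 = 4

4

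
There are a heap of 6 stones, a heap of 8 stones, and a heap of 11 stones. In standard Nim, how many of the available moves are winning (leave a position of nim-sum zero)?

1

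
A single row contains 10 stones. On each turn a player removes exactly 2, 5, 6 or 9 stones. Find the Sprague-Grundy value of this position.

1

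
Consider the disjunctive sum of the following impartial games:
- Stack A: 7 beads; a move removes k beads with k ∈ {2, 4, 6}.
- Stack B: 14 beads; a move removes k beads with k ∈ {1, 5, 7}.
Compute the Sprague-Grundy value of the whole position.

Build the Grundy sequence for stack A with g(k) = mex{g(k−s) : s ∈ {2, 4, 6}, s ≤ k}:
g(0) = mex{} = 0
g(1) = mex{} = 0
g(2) = mex{0} = 1
g(3) = mex{0} = 1
g(4) = mex{0,1} = 2
g(5) = mex{0,1} = 2
g(6) = mex{0,1,2} = 3
g(7) = mex{0,1,2} = 3
So g(7) = 3.
Build the Grundy sequence for stack B with g(k) = mex{g(k−s) : s ∈ {1, 5, 7}, s ≤ k}:
k:     0  1  2  3  4  5  6  7  8  9 10 11 12 13 14
g(k):  0  1  0  1  0  1  0  1  0  1  0  1  0  1  0
So g(14) = 0.
By the Sprague-Grundy theorem, the Grundy value of a sum of independent games is the XOR of the component values.
Combined value = 3 ⊕ 0 = 3.

3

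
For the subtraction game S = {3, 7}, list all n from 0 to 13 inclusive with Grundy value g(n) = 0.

Grundy values for subtraction set {3, 7}:
g(0) = mex{} = 0
g(1) = mex{} = 0
g(2) = mex{} = 0
g(3) = mex{0} = 1
g(4) = mex{0} = 1
g(5) = mex{0} = 1
g(6) = mex{1} = 0
g(7) = mex{0,1} = 2
g(8) = mex{0,1} = 2
g(9) = mex{0} = 1
g(10) = mex{1,2} = 0
g(11) = mex{1,2} = 0
g(12) = mex{1} = 0
g(13) = mex{0} = 1
The P-positions (g = 0) in 0..13 are 0, 1, 2, 6, 10, 11, 12.

0, 1, 2, 6, 10, 11, 12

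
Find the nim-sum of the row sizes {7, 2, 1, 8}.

12

Nim-sum: 7 ^ 2 ^ 1 ^ 8 = 12.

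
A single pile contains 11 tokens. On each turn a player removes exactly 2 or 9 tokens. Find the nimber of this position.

Build the Grundy sequence with g(k) = mex{g(k−s) : s ∈ {2, 9}, s ≤ k}:
g(0) = mex{} = 0
g(1) = mex{} = 0
g(2) = mex{0} = 1
g(3) = mex{0} = 1
g(4) = mex{1} = 0
g(5) = mex{1} = 0
g(6) = mex{0} = 1
g(7) = mex{0} = 1
g(8) = mex{1} = 0
g(9) = mex{0,1} = 2
g(10) = mex{0} = 1
g(11) = mex{1,2} = 0
So g(11) = 0.

0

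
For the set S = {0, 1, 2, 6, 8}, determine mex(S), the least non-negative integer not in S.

The values 0, 1, 2 are all present; 3 is the first non-negative integer missing from the set.

3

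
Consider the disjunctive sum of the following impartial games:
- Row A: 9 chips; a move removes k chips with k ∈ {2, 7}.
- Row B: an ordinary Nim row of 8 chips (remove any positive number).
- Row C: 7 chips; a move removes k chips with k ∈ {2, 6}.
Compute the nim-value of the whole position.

Grundy values for row A (subtraction set {2, 7}):
g(0) = mex{} = 0
g(1) = mex{} = 0
g(2) = mex{0} = 1
g(3) = mex{0} = 1
g(4) = mex{1} = 0
g(5) = mex{1} = 0
g(6) = mex{0} = 1
g(7) = mex{0} = 1
g(8) = mex{0,1} = 2
g(9) = mex{1} = 0
So g(9) = 0.
Row B is a plain Nim row of size 8, so its Grundy value is 8.
Build the Grundy sequence for row C with g(k) = mex{g(k−s) : s ∈ {2, 6}, s ≤ k}:
k:     0  1  2  3  4  5  6  7
g(k):  0  0  1  1  0  0  1  1
So g(7) = 1.
By the Sprague-Grundy theorem, the Grundy value of a sum of independent games is the XOR of the component values.
Combined value = 0 XOR 8 XOR 1 = 9.

9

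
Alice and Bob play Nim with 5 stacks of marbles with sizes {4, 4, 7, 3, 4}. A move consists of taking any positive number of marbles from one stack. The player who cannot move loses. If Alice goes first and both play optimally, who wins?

Nim-sum: 4 ⊕ 4 ⊕ 7 ⊕ 3 ⊕ 4 = 0.
The nim-sum is 0, so this is a P-position: the player to move is in a losing position under optimal play; Alice is about to move from it and so loses — Bob wins.

Bob wins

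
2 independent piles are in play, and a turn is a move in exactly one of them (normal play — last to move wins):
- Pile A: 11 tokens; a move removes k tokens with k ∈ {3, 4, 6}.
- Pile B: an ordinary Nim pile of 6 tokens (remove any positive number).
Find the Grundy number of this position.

6

Grundy values for pile A (subtraction set {3, 4, 6}):
g(0) = mex{} = 0
g(1) = mex{} = 0
g(2) = mex{} = 0
g(3) = mex{0} = 1
g(4) = mex{0} = 1
g(5) = mex{0} = 1
g(6) = mex{0,1} = 2
g(7) = mex{0,1} = 2
g(8) = mex{0,1} = 2
g(9) = mex{1,2} = 0
g(10) = mex{1,2} = 0
g(11) = mex{1,2} = 0
So g(11) = 0.
Pile B is a plain Nim pile of size 6, so its Grundy value is 6.
The value of a disjunctive sum is the nim-sum of the parts.
Combined value = 0 ⊕ 6 = 6.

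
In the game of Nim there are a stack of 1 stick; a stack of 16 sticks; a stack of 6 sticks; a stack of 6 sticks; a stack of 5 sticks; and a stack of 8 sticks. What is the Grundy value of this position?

28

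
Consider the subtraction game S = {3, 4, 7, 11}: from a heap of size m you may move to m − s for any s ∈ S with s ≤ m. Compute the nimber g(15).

0

Grundy values for subtraction set {3, 4, 7, 11}:
k:     0  1  2  3  4  5  6  7  8  9 10 11 12 13 14 15
g(k):  0  0  0  1  1  1  2  2  2  3  0  3  4  1  4  0
So g(15) = 0.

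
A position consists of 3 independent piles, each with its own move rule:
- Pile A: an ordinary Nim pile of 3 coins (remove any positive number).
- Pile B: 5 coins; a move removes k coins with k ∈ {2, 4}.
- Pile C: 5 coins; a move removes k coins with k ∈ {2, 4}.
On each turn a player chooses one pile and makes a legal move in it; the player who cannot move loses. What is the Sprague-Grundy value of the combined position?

3

Pile A is a plain Nim pile of size 3, so its Grundy value is 3.
Grundy values for pile B (subtraction set {2, 4}):
k:     0  1  2  3  4  5
g(k):  0  0  1  1  2  2
So g(5) = 2.
Build the Grundy sequence for pile C with g(k) = mex{g(k−s) : s ∈ {2, 4}, s ≤ k}:
k:     0  1  2  3  4  5
g(k):  0  0  1  1  2  2
So g(5) = 2.
The value of a disjunctive sum is the nim-sum of the parts.
Combined value = 3 XOR 2 XOR 2 = 3.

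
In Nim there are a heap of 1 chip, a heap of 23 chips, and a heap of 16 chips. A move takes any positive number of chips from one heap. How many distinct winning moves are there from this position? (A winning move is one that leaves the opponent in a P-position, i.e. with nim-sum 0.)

Nim-sum: 1 XOR 23 XOR 16 = 6.
The overall nim-sum is X = 6. A heap of size p has a winning move iff p XOR X < p (reduce it to p XOR X).
  1: 1 XOR 6 = 7 ≥ 1 — no move.
  23: 23 XOR 6 = 17 < 23 — winning move (to 17).
  16: 16 XOR 6 = 22 ≥ 16 — no move.
That gives 1 winning move.

1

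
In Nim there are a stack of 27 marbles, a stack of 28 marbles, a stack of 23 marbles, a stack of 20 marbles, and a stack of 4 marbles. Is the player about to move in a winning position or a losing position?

Nim-sum: 27 ⊕ 28 ⊕ 23 ⊕ 20 ⊕ 4 = 0.
The nim-sum is 0, so this is a P-position: the player to move is in a losing position under optimal play.

Losing position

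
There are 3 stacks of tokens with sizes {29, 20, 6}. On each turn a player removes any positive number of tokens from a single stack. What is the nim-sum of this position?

15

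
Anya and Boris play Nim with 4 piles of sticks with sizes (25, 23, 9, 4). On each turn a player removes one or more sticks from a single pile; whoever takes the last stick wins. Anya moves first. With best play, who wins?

Compute the nim-sum pairwise:
25 ⊕ 23 = 14
14 ⊕ 9 = 7
7 ⊕ 4 = 3
The nim-sum is 3 ≠ 0, so this is an N-position: the player to move can win; Anya has a winning move.

Anya wins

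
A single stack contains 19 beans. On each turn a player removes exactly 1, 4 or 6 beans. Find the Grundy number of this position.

2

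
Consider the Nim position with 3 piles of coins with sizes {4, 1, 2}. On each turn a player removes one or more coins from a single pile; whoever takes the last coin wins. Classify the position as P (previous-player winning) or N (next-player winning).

Nim-sum: 4 XOR 1 XOR 2 = 7.
The nim-sum is 7 ≠ 0, so this is an N-position: the player to move can win.

N-position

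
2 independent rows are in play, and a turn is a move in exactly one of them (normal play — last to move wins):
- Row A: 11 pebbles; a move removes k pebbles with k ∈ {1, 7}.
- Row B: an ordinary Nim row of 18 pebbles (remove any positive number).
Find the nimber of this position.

19

For row A, compute g(0), g(1), … with moves {1, 7}:
g(0) = mex{} = 0
g(1) = mex{0} = 1
g(2) = mex{1} = 0
g(3) = mex{0} = 1
g(4) = mex{1} = 0
g(5) = mex{0} = 1
g(6) = mex{1} = 0
g(7) = mex{0} = 1
g(8) = mex{1} = 0
g(9) = mex{0} = 1
g(10) = mex{1} = 0
g(11) = mex{0} = 1
So g(11) = 1.
Row B is a plain Nim row of size 18, so its Grundy value is 18.
By the Sprague-Grundy theorem, the Grundy value of a sum of independent games is the XOR of the component values.
Combined value = 1 ⊕ 18 = 19.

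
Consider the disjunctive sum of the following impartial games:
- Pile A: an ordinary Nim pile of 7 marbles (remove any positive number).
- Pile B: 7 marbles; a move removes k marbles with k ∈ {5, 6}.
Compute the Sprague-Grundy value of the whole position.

6

Pile A is a plain Nim pile of size 7, so its Grundy value is 7.
Grundy values for pile B (subtraction set {5, 6}):
g(0) = mex{} = 0
g(1) = mex{} = 0
g(2) = mex{} = 0
g(3) = mex{} = 0
g(4) = mex{} = 0
g(5) = mex{0} = 1
g(6) = mex{0} = 1
g(7) = mex{0} = 1
So g(7) = 1.
The value of a disjunctive sum is the nim-sum of the parts.
Combined value = 7 ⊕ 1 = 6.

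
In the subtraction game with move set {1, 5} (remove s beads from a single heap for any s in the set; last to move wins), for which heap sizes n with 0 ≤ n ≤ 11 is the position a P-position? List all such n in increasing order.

Compute g(0), g(1), … for moves {1, 5}:
g(0) = mex{} = 0
g(1) = mex{0} = 1
g(2) = mex{1} = 0
g(3) = mex{0} = 1
g(4) = mex{1} = 0
g(5) = mex{0} = 1
g(6) = mex{1} = 0
g(7) = mex{0} = 1
g(8) = mex{1} = 0
g(9) = mex{0} = 1
g(10) = mex{1} = 0
g(11) = mex{0} = 1
The P-positions (g = 0) in 0..11 are 0, 2, 4, 6, 8, 10.

0, 2, 4, 6, 8, 10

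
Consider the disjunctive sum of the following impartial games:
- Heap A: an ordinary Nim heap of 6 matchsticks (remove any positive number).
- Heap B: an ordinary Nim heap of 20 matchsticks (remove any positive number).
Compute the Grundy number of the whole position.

18

Heap A is a plain Nim heap of size 6, so its Grundy value is 6.
Heap B is a plain Nim heap of size 20, so its Grundy value is 20.
By the Sprague-Grundy theorem, the Grundy value of a sum of independent games is the XOR of the component values.
Combined value = 6 ⊕ 20 = 18.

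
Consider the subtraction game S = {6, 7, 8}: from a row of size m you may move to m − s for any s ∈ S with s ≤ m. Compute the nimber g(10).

Compute g(0), g(1), … for moves {6, 7, 8}:
k:     0  1  2  3  4  5  6  7  8  9 10
g(k):  0  0  0  0  0  0  1  1  1  1  1
So g(10) = 1.

1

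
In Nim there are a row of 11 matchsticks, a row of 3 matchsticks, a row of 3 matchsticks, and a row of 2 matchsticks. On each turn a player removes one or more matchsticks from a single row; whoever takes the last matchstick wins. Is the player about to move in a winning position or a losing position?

Winning position

Nim-sum: 11 XOR 3 XOR 3 XOR 2 = 9.
The nim-sum is 9 ≠ 0, so this is an N-position: the player to move can win.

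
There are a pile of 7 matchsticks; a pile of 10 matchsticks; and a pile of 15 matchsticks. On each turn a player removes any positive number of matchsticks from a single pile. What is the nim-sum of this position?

2

In binary:
  0111  (7)
  1010  (10)
  1111  (15)
  ----
  0010  (2)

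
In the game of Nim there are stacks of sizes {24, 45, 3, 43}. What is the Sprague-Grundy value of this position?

29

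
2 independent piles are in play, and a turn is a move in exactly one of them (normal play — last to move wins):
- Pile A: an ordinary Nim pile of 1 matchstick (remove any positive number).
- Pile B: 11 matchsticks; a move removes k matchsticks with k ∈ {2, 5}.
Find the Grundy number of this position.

1

Pile A is a plain Nim pile of size 1, so its Grundy value is 1.
Grundy values for pile B (subtraction set {2, 5}):
k:     0  1  2  3  4  5  6  7  8  9 10 11
g(k):  0  0  1  1  0  2  1  0  0  1  1  0
So g(11) = 0.
The value of a disjunctive sum is the nim-sum of the parts.
Combined value = 1 XOR 0 = 1.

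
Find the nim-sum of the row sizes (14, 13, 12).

15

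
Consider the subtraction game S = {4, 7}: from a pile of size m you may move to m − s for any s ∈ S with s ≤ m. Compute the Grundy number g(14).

Grundy values for subtraction set {4, 7}:
k:     0  1  2  3  4  5  6  7  8  9 10 11 12 13 14
g(k):  0  0  0  0  1  1  1  1  2  2  2  0  0  0  0
So g(14) = 0.

0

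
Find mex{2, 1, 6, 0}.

3

The values 0, 1, 2 are all present; 3 is the first non-negative integer missing from the set.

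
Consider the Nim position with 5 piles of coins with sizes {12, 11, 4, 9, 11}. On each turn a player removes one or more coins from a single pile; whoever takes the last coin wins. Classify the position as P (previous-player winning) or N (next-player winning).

Bitwise XOR of the heap sizes:
  1100  (12)
  1011  (11)
  0100  (4)
  1001  (9)
  1011  (11)
  ----
  0001  (1)
The nim-sum is 1 ≠ 0, so this is an N-position: the player to move can win.

N-position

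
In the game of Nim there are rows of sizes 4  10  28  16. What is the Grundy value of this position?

2

Write each in binary and XOR column by column:
  00100  (4)
  01010  (10)
  11100  (28)
  10000  (16)
  -----
  00010  (2)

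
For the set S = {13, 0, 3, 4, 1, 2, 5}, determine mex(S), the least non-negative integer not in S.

6

The values 0, 1, 2, 3, 4, 5 are all present; 6 is the first non-negative integer missing from the set.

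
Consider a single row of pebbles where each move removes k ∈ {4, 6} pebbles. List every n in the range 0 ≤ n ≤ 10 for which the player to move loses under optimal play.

0, 1, 2, 3, 10

Grundy values for subtraction set {4, 6}:
k:     0  1  2  3  4  5  6  7  8  9 10
g(k):  0  0  0  0  1  1  1  1  2  2  0
The P-positions (g = 0) in 0..10 are 0, 1, 2, 3, 10.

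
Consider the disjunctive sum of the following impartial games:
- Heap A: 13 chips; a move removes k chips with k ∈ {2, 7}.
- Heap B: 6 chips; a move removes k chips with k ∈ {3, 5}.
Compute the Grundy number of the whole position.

2

Build the Grundy sequence for heap A with g(k) = mex{g(k−s) : s ∈ {2, 7}, s ≤ k}:
g(0) = mex{} = 0
g(1) = mex{} = 0
g(2) = mex{0} = 1
g(3) = mex{0} = 1
g(4) = mex{1} = 0
g(5) = mex{1} = 0
g(6) = mex{0} = 1
g(7) = mex{0} = 1
g(8) = mex{0,1} = 2
g(9) = mex{1} = 0
g(10) = mex{1,2} = 0
g(11) = mex{0} = 1
g(12) = mex{0} = 1
g(13) = mex{1} = 0
So g(13) = 0.
Grundy values for heap B (subtraction set {3, 5}):
k:     0  1  2  3  4  5  6
g(k):  0  0  0  1  1  1  2
So g(6) = 2.
By the Sprague-Grundy theorem, the Grundy value of a sum of independent games is the XOR of the component values.
Combined value = 0 ⊕ 2 = 2.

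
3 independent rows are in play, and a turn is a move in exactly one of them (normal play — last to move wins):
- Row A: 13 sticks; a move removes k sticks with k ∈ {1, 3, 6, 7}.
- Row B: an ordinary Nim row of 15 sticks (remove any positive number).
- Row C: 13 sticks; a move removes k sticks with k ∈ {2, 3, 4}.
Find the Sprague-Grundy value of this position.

14

For row A, compute g(0), g(1), … with moves {1, 3, 6, 7}:
g(0) = mex{} = 0
g(1) = mex{0} = 1
g(2) = mex{1} = 0
g(3) = mex{0} = 1
g(4) = mex{1} = 0
g(5) = mex{0} = 1
g(6) = mex{0,1} = 2
g(7) = mex{0,1,2} = 3
g(8) = mex{0,1,3} = 2
g(9) = mex{0,1,2} = 3
g(10) = mex{0,1,3} = 2
g(11) = mex{0,1,2} = 3
g(12) = mex{1,2,3} = 0
g(13) = mex{0,2,3} = 1
So g(13) = 1.
Row B is a plain Nim row of size 15, so its Grundy value is 15.
Build the Grundy sequence for row C with g(k) = mex{g(k−s) : s ∈ {2, 3, 4}, s ≤ k}:
k:     0  1  2  3  4  5  6  7  8  9 10 11 12 13
g(k):  0  0  1  1  2  2  0  0  1  1  2  2  0  0
So g(13) = 0.
By the Sprague-Grundy theorem, the Grundy value of a sum of independent games is the XOR of the component values.
Combined value = 1 ⊕ 15 ⊕ 0 = 14.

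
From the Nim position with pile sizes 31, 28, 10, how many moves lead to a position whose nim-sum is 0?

In binary:
  11111  (31)
  11100  (28)
  01010  (10)
  -----
  01001  (9)
The overall nim-sum is X = 9. A pile of size p has a winning move iff p XOR X < p (reduce it to p XOR X).
  31: 31 XOR 9 = 22 < 31 — winning move (to 22).
  28: 28 XOR 9 = 21 < 28 — winning move (to 21).
  10: 10 XOR 9 = 3 < 10 — winning move (to 3).
That gives 3 winning moves.

3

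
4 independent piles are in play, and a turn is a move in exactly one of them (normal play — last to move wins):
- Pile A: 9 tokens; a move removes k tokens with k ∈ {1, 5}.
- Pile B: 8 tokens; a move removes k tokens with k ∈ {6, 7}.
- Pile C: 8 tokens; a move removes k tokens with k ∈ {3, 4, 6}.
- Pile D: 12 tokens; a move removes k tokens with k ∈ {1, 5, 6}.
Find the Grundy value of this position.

3

Grundy values for pile A (subtraction set {1, 5}):
g(0) = mex{} = 0
g(1) = mex{0} = 1
g(2) = mex{1} = 0
g(3) = mex{0} = 1
g(4) = mex{1} = 0
g(5) = mex{0} = 1
g(6) = mex{1} = 0
g(7) = mex{0} = 1
g(8) = mex{1} = 0
g(9) = mex{0} = 1
So g(9) = 1.
Build the Grundy sequence for pile B with g(k) = mex{g(k−s) : s ∈ {6, 7}, s ≤ k}:
k:     0  1  2  3  4  5  6  7  8
g(k):  0  0  0  0  0  0  1  1  1
So g(8) = 1.
Build the Grundy sequence for pile C with g(k) = mex{g(k−s) : s ∈ {3, 4, 6}, s ≤ k}:
g(0) = mex{} = 0
g(1) = mex{} = 0
g(2) = mex{} = 0
g(3) = mex{0} = 1
g(4) = mex{0} = 1
g(5) = mex{0} = 1
g(6) = mex{0,1} = 2
g(7) = mex{0,1} = 2
g(8) = mex{0,1} = 2
So g(8) = 2.
Build the Grundy sequence for pile D with g(k) = mex{g(k−s) : s ∈ {1, 5, 6}, s ≤ k}:
k:     0  1  2  3  4  5  6  7  8  9 10 11 12
g(k):  0  1  0  1  0  1  2  3  2  3  2  0  1
So g(12) = 1.
By the Sprague-Grundy theorem, the Grundy value of a sum of independent games is the XOR of the component values.
Combined value = 1 XOR 1 XOR 2 XOR 1 = 3.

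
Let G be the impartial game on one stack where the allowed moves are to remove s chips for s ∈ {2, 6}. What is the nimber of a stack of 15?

Grundy values for subtraction set {2, 6}:
k:     0  1  2  3  4  5  6  7  8  9 10 11 12 13 14 15
g(k):  0  0  1  1  0  0  1  1  0  0  1  1  0  0  1  1
So g(15) = 1.

1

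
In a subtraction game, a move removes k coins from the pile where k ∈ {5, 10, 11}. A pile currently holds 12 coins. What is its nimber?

2

Grundy values for subtraction set {5, 10, 11}:
k:     0  1  2  3  4  5  6  7  8  9 10 11 12
g(k):  0  0  0  0  0  1  1  1  1  1  2  2  2
So g(12) = 2.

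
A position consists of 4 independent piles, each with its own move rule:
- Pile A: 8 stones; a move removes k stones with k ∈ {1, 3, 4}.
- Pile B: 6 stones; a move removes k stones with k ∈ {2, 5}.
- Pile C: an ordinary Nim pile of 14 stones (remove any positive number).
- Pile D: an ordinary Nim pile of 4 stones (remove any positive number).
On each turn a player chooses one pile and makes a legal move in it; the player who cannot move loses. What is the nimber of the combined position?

10

For pile A, compute g(0), g(1), … with moves {1, 3, 4}:
g(0) = mex{} = 0
g(1) = mex{0} = 1
g(2) = mex{1} = 0
g(3) = mex{0} = 1
g(4) = mex{0,1} = 2
g(5) = mex{0,1,2} = 3
g(6) = mex{0,1,3} = 2
g(7) = mex{1,2} = 0
g(8) = mex{0,2,3} = 1
So g(8) = 1.
Build the Grundy sequence for pile B with g(k) = mex{g(k−s) : s ∈ {2, 5}, s ≤ k}:
k:     0  1  2  3  4  5  6
g(k):  0  0  1  1  0  2  1
So g(6) = 1.
Pile C is a plain Nim pile of size 14, so its Grundy value is 14.
Pile D is a plain Nim pile of size 4, so its Grundy value is 4.
The value of a disjunctive sum is the nim-sum of the parts.
Combined value = 1 XOR 1 XOR 14 XOR 4 = 10.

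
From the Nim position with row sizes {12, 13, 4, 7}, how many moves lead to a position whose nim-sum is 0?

1

Nim-sum: 12 XOR 13 XOR 4 XOR 7 = 2.
The overall nim-sum is X = 2. A row of size p has a winning move iff p XOR X < p (reduce it to p XOR X).
  12: 12 XOR 2 = 14 ≥ 12 — no move.
  13: 13 XOR 2 = 15 ≥ 13 — no move.
  4: 4 XOR 2 = 6 ≥ 4 — no move.
  7: 7 XOR 2 = 5 < 7 — winning move (to 5).
That gives 1 winning move.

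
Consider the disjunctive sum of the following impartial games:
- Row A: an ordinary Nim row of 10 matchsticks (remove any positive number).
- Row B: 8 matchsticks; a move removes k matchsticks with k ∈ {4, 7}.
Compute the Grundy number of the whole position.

Row A is a plain Nim row of size 10, so its Grundy value is 10.
Build the Grundy sequence for row B with g(k) = mex{g(k−s) : s ∈ {4, 7}, s ≤ k}:
k:     0  1  2  3  4  5  6  7  8
g(k):  0  0  0  0  1  1  1  1  2
So g(8) = 2.
By the Sprague-Grundy theorem, the Grundy value of a sum of independent games is the XOR of the component values.
Combined value = 10 XOR 2 = 8.

8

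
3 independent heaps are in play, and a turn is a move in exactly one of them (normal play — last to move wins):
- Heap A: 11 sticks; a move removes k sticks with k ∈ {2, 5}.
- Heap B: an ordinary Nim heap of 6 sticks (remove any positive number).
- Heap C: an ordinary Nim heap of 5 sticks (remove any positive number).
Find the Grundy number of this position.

3

Build the Grundy sequence for heap A with g(k) = mex{g(k−s) : s ∈ {2, 5}, s ≤ k}:
k:     0  1  2  3  4  5  6  7  8  9 10 11
g(k):  0  0  1  1  0  2  1  0  0  1  1  0
So g(11) = 0.
Heap B is a plain Nim heap of size 6, so its Grundy value is 6.
Heap C is a plain Nim heap of size 5, so its Grundy value is 5.
The value of a disjunctive sum is the nim-sum of the parts.
Combined value = 0 XOR 6 XOR 5 = 3.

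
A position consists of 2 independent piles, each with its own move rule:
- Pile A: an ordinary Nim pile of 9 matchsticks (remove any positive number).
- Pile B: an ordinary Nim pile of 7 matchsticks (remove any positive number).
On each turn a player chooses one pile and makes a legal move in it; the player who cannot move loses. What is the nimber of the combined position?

14

Pile A is a plain Nim pile of size 9, so its Grundy value is 9.
Pile B is a plain Nim pile of size 7, so its Grundy value is 7.
By the Sprague-Grundy theorem, the Grundy value of a sum of independent games is the XOR of the component values.
Combined value = 9 XOR 7 = 14.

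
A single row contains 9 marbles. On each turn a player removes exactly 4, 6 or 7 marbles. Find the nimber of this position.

Build the Grundy sequence with g(k) = mex{g(k−s) : s ∈ {4, 6, 7}, s ≤ k}:
g(0) = mex{} = 0
g(1) = mex{} = 0
g(2) = mex{} = 0
g(3) = mex{} = 0
g(4) = mex{0} = 1
g(5) = mex{0} = 1
g(6) = mex{0} = 1
g(7) = mex{0} = 1
g(8) = mex{0,1} = 2
g(9) = mex{0,1} = 2
So g(9) = 2.

2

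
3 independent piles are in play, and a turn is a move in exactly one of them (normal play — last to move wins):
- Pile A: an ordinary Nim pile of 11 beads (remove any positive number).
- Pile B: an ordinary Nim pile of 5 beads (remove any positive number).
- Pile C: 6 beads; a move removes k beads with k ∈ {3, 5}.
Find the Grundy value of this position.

Pile A is a plain Nim pile of size 11, so its Grundy value is 11.
Pile B is a plain Nim pile of size 5, so its Grundy value is 5.
Build the Grundy sequence for pile C with g(k) = mex{g(k−s) : s ∈ {3, 5}, s ≤ k}:
k:     0  1  2  3  4  5  6
g(k):  0  0  0  1  1  1  2
So g(6) = 2.
The value of a disjunctive sum is the nim-sum of the parts.
Combined value = 11 ⊕ 5 ⊕ 2 = 12.

12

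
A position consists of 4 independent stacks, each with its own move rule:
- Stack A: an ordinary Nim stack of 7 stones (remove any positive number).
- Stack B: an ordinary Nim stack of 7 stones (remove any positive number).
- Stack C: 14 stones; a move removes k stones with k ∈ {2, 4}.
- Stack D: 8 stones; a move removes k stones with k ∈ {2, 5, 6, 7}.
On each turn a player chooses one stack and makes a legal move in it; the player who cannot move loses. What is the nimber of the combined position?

Stack A is a plain Nim stack of size 7, so its Grundy value is 7.
Stack B is a plain Nim stack of size 7, so its Grundy value is 7.
Grundy values for stack C (subtraction set {2, 4}):
g(0) = mex{} = 0
g(1) = mex{} = 0
g(2) = mex{0} = 1
g(3) = mex{0} = 1
g(4) = mex{0,1} = 2
g(5) = mex{0,1} = 2
g(6) = mex{1,2} = 0
g(7) = mex{1,2} = 0
g(8) = mex{0,2} = 1
g(9) = mex{0,2} = 1
g(10) = mex{0,1} = 2
g(11) = mex{0,1} = 2
g(12) = mex{1,2} = 0
g(13) = mex{1,2} = 0
g(14) = mex{0,2} = 1
So g(14) = 1.
Grundy values for stack D (subtraction set {2, 5, 6, 7}):
k:     0  1  2  3  4  5  6  7  8
g(k):  0  0  1  1  0  2  1  3  2
So g(8) = 2.
By the Sprague-Grundy theorem, the Grundy value of a sum of independent games is the XOR of the component values.
Combined value = 7 XOR 7 XOR 1 XOR 2 = 3.

3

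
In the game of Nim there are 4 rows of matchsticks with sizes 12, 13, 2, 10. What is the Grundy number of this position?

9

Compute the nim-sum pairwise:
12 XOR 13 = 1
1 XOR 2 = 3
3 XOR 10 = 9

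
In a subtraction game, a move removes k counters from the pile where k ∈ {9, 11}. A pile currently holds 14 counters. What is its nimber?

1

Compute g(0), g(1), … for moves {9, 11}:
g(0) = mex{} = 0
g(1) = mex{} = 0
g(2) = mex{} = 0
g(3) = mex{} = 0
g(4) = mex{} = 0
g(5) = mex{} = 0
g(6) = mex{} = 0
g(7) = mex{} = 0
g(8) = mex{} = 0
g(9) = mex{0} = 1
g(10) = mex{0} = 1
g(11) = mex{0} = 1
g(12) = mex{0} = 1
g(13) = mex{0} = 1
g(14) = mex{0} = 1
So g(14) = 1.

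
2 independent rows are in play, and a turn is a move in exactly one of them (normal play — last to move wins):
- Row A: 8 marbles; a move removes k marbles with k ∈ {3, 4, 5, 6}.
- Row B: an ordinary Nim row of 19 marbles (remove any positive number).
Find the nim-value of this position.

17

Grundy values for row A (subtraction set {3, 4, 5, 6}):
k:     0  1  2  3  4  5  6  7  8
g(k):  0  0  0  1  1  1  2  2  2
So g(8) = 2.
Row B is a plain Nim row of size 19, so its Grundy value is 19.
The value of a disjunctive sum is the nim-sum of the parts.
Combined value = 2 ⊕ 19 = 17.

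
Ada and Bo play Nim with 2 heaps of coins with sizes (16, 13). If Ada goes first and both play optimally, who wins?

Nim-sum: 16 ^ 13 = 29.
The nim-sum is 29 ≠ 0, so this is an N-position: the player to move can win; Ada has a winning move.

Ada wins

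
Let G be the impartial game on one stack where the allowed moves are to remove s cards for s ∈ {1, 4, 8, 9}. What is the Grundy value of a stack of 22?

0

Grundy values for subtraction set {1, 4, 8, 9}:
k:     0  1  2  3  4  5  6  7  8  9 10 11 12 13 14 15 16 17 18 19 20 21 22
g(k):  0  1  0  1  2  0  1  0  1  2  3  2  0  1  2  3  2  0  1  0  1  2  0
So g(22) = 0.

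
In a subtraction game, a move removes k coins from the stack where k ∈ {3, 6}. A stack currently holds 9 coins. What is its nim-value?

0

Build the Grundy sequence with g(k) = mex{g(k−s) : s ∈ {3, 6}, s ≤ k}:
g(0) = mex{} = 0
g(1) = mex{} = 0
g(2) = mex{} = 0
g(3) = mex{0} = 1
g(4) = mex{0} = 1
g(5) = mex{0} = 1
g(6) = mex{0,1} = 2
g(7) = mex{0,1} = 2
g(8) = mex{0,1} = 2
g(9) = mex{1,2} = 0
So g(9) = 0.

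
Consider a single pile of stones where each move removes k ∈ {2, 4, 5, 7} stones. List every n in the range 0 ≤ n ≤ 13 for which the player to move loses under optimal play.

0, 1, 9, 10

Grundy values for subtraction set {2, 4, 5, 7}:
g(0) = mex{} = 0
g(1) = mex{} = 0
g(2) = mex{0} = 1
g(3) = mex{0} = 1
g(4) = mex{0,1} = 2
g(5) = mex{0,1} = 2
g(6) = mex{0,1,2} = 3
g(7) = mex{0,1,2} = 3
g(8) = mex{0,1,2,3} = 4
g(9) = mex{1,2,3} = 0
g(10) = mex{1,2,3,4} = 0
g(11) = mex{0,2,3} = 1
g(12) = mex{0,2,3,4} = 1
g(13) = mex{0,1,3,4} = 2
The P-positions (g = 0) in 0..13 are 0, 1, 9, 10.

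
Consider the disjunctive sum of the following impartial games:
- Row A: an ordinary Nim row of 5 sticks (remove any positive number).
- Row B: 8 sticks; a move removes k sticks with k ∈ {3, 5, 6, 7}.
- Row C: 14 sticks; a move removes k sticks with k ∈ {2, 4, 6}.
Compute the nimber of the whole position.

Row A is a plain Nim row of size 5, so its Grundy value is 5.
For row B, compute g(0), g(1), … with moves {3, 5, 6, 7}:
g(0) = mex{} = 0
g(1) = mex{} = 0
g(2) = mex{} = 0
g(3) = mex{0} = 1
g(4) = mex{0} = 1
g(5) = mex{0} = 1
g(6) = mex{0,1} = 2
g(7) = mex{0,1} = 2
g(8) = mex{0,1} = 2
So g(8) = 2.
Build the Grundy sequence for row C with g(k) = mex{g(k−s) : s ∈ {2, 4, 6}, s ≤ k}:
g(0) = mex{} = 0
g(1) = mex{} = 0
g(2) = mex{0} = 1
g(3) = mex{0} = 1
g(4) = mex{0,1} = 2
g(5) = mex{0,1} = 2
g(6) = mex{0,1,2} = 3
g(7) = mex{0,1,2} = 3
g(8) = mex{1,2,3} = 0
g(9) = mex{1,2,3} = 0
g(10) = mex{0,2,3} = 1
g(11) = mex{0,2,3} = 1
g(12) = mex{0,1,3} = 2
g(13) = mex{0,1,3} = 2
g(14) = mex{0,1,2} = 3
So g(14) = 3.
The value of a disjunctive sum is the nim-sum of the parts.
Combined value = 5 XOR 2 XOR 3 = 4.

4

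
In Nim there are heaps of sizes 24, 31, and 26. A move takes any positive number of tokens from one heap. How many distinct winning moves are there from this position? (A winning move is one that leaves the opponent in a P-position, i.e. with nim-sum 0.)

3

Compute the nim-sum pairwise:
24 ⊕ 31 = 7
7 ⊕ 26 = 29
The overall nim-sum is X = 29. A heap of size p has a winning move iff p XOR X < p (reduce it to p XOR X).
  24: 24 XOR 29 = 5 < 24 — winning move (to 5).
  31: 31 XOR 29 = 2 < 31 — winning move (to 2).
  26: 26 XOR 29 = 7 < 26 — winning move (to 7).
That gives 3 winning moves.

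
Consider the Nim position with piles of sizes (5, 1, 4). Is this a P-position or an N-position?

P-position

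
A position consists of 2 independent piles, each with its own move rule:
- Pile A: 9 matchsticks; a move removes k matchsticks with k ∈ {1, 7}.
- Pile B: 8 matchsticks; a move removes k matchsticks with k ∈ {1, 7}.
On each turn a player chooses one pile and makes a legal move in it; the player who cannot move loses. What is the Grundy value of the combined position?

1

Grundy values for pile A (subtraction set {1, 7}):
g(0) = mex{} = 0
g(1) = mex{0} = 1
g(2) = mex{1} = 0
g(3) = mex{0} = 1
g(4) = mex{1} = 0
g(5) = mex{0} = 1
g(6) = mex{1} = 0
g(7) = mex{0} = 1
g(8) = mex{1} = 0
g(9) = mex{0} = 1
So g(9) = 1.
Build the Grundy sequence for pile B with g(k) = mex{g(k−s) : s ∈ {1, 7}, s ≤ k}:
g(0) = mex{} = 0
g(1) = mex{0} = 1
g(2) = mex{1} = 0
g(3) = mex{0} = 1
g(4) = mex{1} = 0
g(5) = mex{0} = 1
g(6) = mex{1} = 0
g(7) = mex{0} = 1
g(8) = mex{1} = 0
So g(8) = 0.
The value of a disjunctive sum is the nim-sum of the parts.
Combined value = 1 ⊕ 0 = 1.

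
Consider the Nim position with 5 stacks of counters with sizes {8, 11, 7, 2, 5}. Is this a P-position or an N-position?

Nim-sum: 8 XOR 11 XOR 7 XOR 2 XOR 5 = 3.
The nim-sum is 3 ≠ 0, so this is an N-position: the player to move can win.

N-position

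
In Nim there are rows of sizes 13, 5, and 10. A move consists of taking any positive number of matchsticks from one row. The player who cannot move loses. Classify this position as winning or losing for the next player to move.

Winning position

Nim-sum: 13 ⊕ 5 ⊕ 10 = 2.
The nim-sum is 2 ≠ 0, so this is an N-position: the player to move can win.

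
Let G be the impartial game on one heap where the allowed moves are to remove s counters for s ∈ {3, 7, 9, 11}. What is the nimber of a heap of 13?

Grundy values for subtraction set {3, 7, 9, 11}:
g(0) = mex{} = 0
g(1) = mex{} = 0
g(2) = mex{} = 0
g(3) = mex{0} = 1
g(4) = mex{0} = 1
g(5) = mex{0} = 1
g(6) = mex{1} = 0
g(7) = mex{0,1} = 2
g(8) = mex{0,1} = 2
g(9) = mex{0} = 1
g(10) = mex{0,1,2} = 3
g(11) = mex{0,1,2} = 3
g(12) = mex{0,1} = 2
g(13) = mex{0,1,3} = 2
So g(13) = 2.

2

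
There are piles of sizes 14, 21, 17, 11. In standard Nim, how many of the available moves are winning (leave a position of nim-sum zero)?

Nim-sum: 14 ^ 21 ^ 17 ^ 11 = 1.
The overall nim-sum is X = 1. A pile of size p has a winning move iff p XOR X < p (reduce it to p XOR X).
  14: 14 XOR 1 = 15 ≥ 14 — no move.
  21: 21 XOR 1 = 20 < 21 — winning move (to 20).
  17: 17 XOR 1 = 16 < 17 — winning move (to 16).
  11: 11 XOR 1 = 10 < 11 — winning move (to 10).
That gives 3 winning moves.

3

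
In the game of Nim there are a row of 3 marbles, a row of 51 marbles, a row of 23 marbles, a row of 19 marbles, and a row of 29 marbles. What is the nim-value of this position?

In binary:
  000011  (3)
  110011  (51)
  010111  (23)
  010011  (19)
  011101  (29)
  ------
  101001  (41)

41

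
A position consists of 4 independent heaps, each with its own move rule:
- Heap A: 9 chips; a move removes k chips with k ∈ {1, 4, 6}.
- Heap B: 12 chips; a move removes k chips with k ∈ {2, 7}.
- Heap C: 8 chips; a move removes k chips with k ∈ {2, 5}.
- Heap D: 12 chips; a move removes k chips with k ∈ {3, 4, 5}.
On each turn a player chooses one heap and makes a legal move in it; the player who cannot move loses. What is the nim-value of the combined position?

2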